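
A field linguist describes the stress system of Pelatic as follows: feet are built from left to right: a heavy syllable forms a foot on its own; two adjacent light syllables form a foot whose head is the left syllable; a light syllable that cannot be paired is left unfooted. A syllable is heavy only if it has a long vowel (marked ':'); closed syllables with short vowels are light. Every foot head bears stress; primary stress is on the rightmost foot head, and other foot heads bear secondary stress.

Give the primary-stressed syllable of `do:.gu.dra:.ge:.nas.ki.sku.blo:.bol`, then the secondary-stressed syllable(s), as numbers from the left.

primary 8, secondary 1, 3, 4, 5

Weights: 1 do: H, 2 gu L, 3 dra: H, 4 ge: H, 5 nas L, 6 ki L, 7 sku L, 8 blo: H, 9 bol L.
Parse left to right (heavy = foot alone; LL = one foot; stranded L unfooted): (ˈdo:) gu (ˈdra:) (ˈge:) (ˈnas.ki) sku (ˈblo:) bol.
Foot heads: 1, 3, 4, 5, 8.
Primary stress on the rightmost head = syllable 8.
Secondary stress on 1, 3, 4, 5: ˌdo:.gu.ˌdra:.ˌge:.ˌnas.ki.sku.ˈblo:.bol.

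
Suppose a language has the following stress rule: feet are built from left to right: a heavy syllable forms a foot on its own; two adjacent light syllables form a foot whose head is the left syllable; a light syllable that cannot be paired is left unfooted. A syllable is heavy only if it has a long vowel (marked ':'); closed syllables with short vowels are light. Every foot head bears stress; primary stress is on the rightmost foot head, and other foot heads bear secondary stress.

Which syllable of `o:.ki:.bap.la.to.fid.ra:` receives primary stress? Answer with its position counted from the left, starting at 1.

Weights: 1 o: H, 2 ki: H, 3 bap L, 4 la L, 5 to L, 6 fid L, 7 ra: H.
Parse left to right (heavy = foot alone; LL = one foot; stranded L unfooted): (ˈo:) (ˈki:) (ˈbap.la) (ˈto.fid) (ˈra:).
Foot heads: 1, 2, 3, 5, 7.
Primary stress on the rightmost head = syllable 7.
Primary stress: syllable 7 → o:.ki:.bap.la.to.fid.ˈra:.

7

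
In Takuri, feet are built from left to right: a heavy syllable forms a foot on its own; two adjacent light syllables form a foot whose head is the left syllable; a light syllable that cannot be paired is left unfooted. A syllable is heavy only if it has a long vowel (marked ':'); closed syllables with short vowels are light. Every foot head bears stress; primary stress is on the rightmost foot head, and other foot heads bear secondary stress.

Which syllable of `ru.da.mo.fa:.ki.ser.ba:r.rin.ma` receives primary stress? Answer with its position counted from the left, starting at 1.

Weights: 1 ru L, 2 da L, 3 mo L, 4 fa: H, 5 ki L, 6 ser L, 7 ba:r H, 8 rin L, 9 ma L.
Parse left to right (heavy = foot alone; LL = one foot; stranded L unfooted): (ˈru.da) mo (ˈfa:) (ˈki.ser) (ˈba:r) (ˈrin.ma).
Foot heads: 1, 4, 5, 7, 8.
Primary stress on the rightmost head = syllable 8.
Primary stress: syllable 8 → ru.da.mo.fa:.ki.ser.ba:r.ˈrin.ma.

8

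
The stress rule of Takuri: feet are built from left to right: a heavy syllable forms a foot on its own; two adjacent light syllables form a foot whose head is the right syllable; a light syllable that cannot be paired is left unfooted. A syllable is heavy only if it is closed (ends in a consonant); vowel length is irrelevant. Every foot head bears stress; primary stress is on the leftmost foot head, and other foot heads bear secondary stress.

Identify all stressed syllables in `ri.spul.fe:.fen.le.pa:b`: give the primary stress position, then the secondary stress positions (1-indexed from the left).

Weights: 1 ri L, 2 spul H, 3 fe: L, 4 fen H, 5 le L, 6 pa:b H.
Parse left to right (heavy = foot alone; LL = one foot; stranded L unfooted): ri (ˈspul) fe: (ˈfen) le (ˈpa:b).
Foot heads: 2, 4, 6.
Primary stress on the leftmost head = syllable 2.
Secondary stress on 4, 6: ri.ˈspul.fe:.ˌfen.le.ˌpa:b.

primary 2, secondary 4, 6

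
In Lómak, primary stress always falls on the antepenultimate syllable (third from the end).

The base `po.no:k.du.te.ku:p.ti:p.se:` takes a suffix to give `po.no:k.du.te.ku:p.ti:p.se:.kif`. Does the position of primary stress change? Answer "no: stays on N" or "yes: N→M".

Base `po.no:k.du.te.ku:p.ti:p.se:` (7 syllables):
  The word has 7 syllables; the antepenultimate syllable (third from the end) is syllable 5 (ku:p).
  → primary stress on syllable 5.
Suffixed `po.no:k.du.te.ku:p.ti:p.se:.kif` (8 syllables):
  The word has 8 syllables; the antepenultimate syllable (third from the end) is syllable 6 (ti:p).
  → primary stress on syllable 6.

yes: 5→6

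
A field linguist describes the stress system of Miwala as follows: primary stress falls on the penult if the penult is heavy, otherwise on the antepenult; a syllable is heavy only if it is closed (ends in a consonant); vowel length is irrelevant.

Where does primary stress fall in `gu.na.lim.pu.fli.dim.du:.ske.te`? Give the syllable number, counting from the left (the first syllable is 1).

Weights: 7 du: L, 8 ske L, 9 te L.
The penult (syllable 8, ske) is light, so stress falls on the antepenult (syllable 7, du:).
Primary stress: syllable 7 → gu.na.lim.pu.fli.dim.ˈdu:.ske.te.

7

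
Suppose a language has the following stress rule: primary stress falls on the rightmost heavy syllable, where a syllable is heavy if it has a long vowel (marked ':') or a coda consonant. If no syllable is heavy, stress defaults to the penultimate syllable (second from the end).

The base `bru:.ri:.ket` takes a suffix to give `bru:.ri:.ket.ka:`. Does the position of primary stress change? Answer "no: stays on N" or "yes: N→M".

yes: 3→4

Base `bru:.ri:.ket` (3 syllables):
  Weights: 1 bru: H, 2 ri: H, 3 ket H.
  Heavy syllables in the domain: 1, 2, 3. The rightmost is syllable 3 (ket).
  → primary stress on syllable 3.
Suffixed `bru:.ri:.ket.ka:` (4 syllables):
  Weights: 1 bru: H, 2 ri: H, 3 ket H, 4 ka: H.
  Heavy syllables in the domain: 1, 2, 3, 4. The rightmost is syllable 4 (ka:).
  → primary stress on syllable 4.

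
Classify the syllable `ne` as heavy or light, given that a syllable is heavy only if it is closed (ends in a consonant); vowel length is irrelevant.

light

`ne`: short vowel, open (no coda). Open (no coda) → light.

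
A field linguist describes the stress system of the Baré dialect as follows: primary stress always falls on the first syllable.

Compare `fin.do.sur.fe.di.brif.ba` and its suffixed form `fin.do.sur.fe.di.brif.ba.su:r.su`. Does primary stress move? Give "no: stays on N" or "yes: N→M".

Base `fin.do.sur.fe.di.brif.ba` (7 syllables):
  The word has 7 syllables; the first syllable is syllable 1 (fin).
  → primary stress on syllable 1.
Suffixed `fin.do.sur.fe.di.brif.ba.su:r.su` (9 syllables):
  The word has 9 syllables; the first syllable is syllable 1 (fin).
  → primary stress on syllable 1.

no: stays on 1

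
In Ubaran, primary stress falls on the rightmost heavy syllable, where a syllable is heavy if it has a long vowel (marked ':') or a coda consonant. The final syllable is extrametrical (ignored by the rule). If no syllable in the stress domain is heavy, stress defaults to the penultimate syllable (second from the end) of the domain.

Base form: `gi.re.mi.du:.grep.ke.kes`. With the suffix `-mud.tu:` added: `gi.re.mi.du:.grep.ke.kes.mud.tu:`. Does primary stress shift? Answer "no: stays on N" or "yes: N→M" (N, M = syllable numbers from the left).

Base `gi.re.mi.du:.grep.ke.kes` (7 syllables):
  The final syllable (7, kes) is extrametrical; the stress domain is syllables 1–6.
  Weights: 1 gi L, 2 re L, 3 mi L, 4 du: H, 5 grep H, 6 ke L.
  Heavy syllables in the domain: 4, 5. The rightmost is syllable 5 (grep).
  → primary stress on syllable 5.
Suffixed `gi.re.mi.du:.grep.ke.kes.mud.tu:` (9 syllables):
  The final syllable (9, tu:) is extrametrical; the stress domain is syllables 1–8.
  Weights: 1 gi L, 2 re L, 3 mi L, 4 du: H, 5 grep H, 6 ke L, 7 kes H, 8 mud H.
  Heavy syllables in the domain: 4, 5, 7, 8. The rightmost is syllable 8 (mud).
  → primary stress on syllable 8.

yes: 5→8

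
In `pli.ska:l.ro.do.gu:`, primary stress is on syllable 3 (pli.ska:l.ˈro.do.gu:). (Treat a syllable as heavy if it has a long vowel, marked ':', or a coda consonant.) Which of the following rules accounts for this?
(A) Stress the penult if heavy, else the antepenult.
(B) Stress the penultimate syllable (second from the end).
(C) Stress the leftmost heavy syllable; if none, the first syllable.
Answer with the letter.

Rule A → syllable 3 ✓.
Rule B → syllable 4 (observed: 3).
Rule C → syllable 2 (observed: 3).

A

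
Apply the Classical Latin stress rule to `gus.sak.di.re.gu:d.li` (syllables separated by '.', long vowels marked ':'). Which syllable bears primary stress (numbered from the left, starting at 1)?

Classical Latin: stress the penult if heavy (long vowel or closed), else the antepenult.
Weights: 4 re L, 5 gu:d H, 6 li L.
The penult (syllable 5, gu:d) is heavy, so it takes stress.
Stress on syllable 5: gus.sak.di.re.ˈgu:d.li.

5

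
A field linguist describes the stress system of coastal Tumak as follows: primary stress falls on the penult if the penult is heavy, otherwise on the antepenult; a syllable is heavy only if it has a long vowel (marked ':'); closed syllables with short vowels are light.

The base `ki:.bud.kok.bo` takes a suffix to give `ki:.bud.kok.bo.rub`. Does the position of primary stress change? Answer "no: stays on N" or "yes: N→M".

yes: 2→3

Base `ki:.bud.kok.bo` (4 syllables):
  Weights: 2 bud L, 3 kok L, 4 bo L.
  The penult (syllable 3, kok) is light, so stress falls on the antepenult (syllable 2, bud).
  → primary stress on syllable 2.
Suffixed `ki:.bud.kok.bo.rub` (5 syllables):
  Weights: 3 kok L, 4 bo L, 5 rub L.
  The penult (syllable 4, bo) is light, so stress falls on the antepenult (syllable 3, kok).
  → primary stress on syllable 3.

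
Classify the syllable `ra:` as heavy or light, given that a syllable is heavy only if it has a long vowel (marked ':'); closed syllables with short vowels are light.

`ra:`: long vowel, open (no coda). Long vowel → heavy.

heavy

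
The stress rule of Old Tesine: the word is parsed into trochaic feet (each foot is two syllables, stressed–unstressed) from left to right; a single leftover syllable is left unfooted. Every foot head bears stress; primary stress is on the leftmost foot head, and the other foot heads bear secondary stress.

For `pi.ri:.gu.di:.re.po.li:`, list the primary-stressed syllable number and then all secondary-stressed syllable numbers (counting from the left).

Parse left to right into trochaic (ˈσσ) feet: (ˈpi.ri:) (ˈgu.di:) (ˈre.po) li:. Syllable 7 is left unfooted.
Foot heads (stressed positions): 1, 3, 5.
End Rule Leftmost: primary stress on the leftmost head = syllable 1.
Secondary stress on 3, 5: ˈpi.ri:.ˌgu.di:.ˌre.po.li:.

primary 1, secondary 3, 5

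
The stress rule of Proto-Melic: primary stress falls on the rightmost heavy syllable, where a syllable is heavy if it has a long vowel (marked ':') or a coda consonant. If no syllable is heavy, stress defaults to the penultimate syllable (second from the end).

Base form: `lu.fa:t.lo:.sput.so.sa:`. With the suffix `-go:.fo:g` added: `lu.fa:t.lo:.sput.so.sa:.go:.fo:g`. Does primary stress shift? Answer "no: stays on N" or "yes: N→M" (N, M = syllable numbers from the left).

yes: 6→8

Base `lu.fa:t.lo:.sput.so.sa:` (6 syllables):
  Weights: 1 lu L, 2 fa:t H, 3 lo: H, 4 sput H, 5 so L, 6 sa: H.
  Heavy syllables in the domain: 2, 3, 4, 6. The rightmost is syllable 6 (sa:).
  → primary stress on syllable 6.
Suffixed `lu.fa:t.lo:.sput.so.sa:.go:.fo:g` (8 syllables):
  Weights: 1 lu L, 2 fa:t H, 3 lo: H, 4 sput H, 5 so L, 6 sa: H, 7 go: H, 8 fo:g H.
  Heavy syllables in the domain: 2, 3, 4, 6, 7, 8. The rightmost is syllable 8 (fo:g).
  → primary stress on syllable 8.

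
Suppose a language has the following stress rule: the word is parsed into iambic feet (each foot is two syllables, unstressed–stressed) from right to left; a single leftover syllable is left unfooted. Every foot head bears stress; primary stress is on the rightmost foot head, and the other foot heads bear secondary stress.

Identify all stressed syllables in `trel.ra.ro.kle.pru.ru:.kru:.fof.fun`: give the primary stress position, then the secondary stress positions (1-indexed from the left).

Parse right to left into iambic (σˈσ) feet: trel (ra.ˈro) (kle.ˈpru) (ru:.ˈkru:) (fof.ˈfun). Syllable 1 is left unfooted.
Foot heads (stressed positions): 3, 5, 7, 9.
End Rule Rightmost: primary stress on the rightmost head = syllable 9.
Secondary stress on 3, 5, 7: trel.ra.ˌro.kle.ˌpru.ru:.ˌkru:.fof.ˈfun.

primary 9, secondary 3, 5, 7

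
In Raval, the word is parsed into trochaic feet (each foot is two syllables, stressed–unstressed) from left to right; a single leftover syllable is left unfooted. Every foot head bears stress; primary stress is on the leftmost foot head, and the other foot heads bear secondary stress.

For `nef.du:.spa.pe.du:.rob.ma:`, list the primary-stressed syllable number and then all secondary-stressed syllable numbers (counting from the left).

primary 1, secondary 3, 5

Parse left to right into trochaic (ˈσσ) feet: (ˈnef.du:) (ˈspa.pe) (ˈdu:.rob) ma:. Syllable 7 is left unfooted.
Foot heads (stressed positions): 1, 3, 5.
End Rule Leftmost: primary stress on the leftmost head = syllable 1.
Secondary stress on 3, 5: ˈnef.du:.ˌspa.pe.ˌdu:.rob.ma:.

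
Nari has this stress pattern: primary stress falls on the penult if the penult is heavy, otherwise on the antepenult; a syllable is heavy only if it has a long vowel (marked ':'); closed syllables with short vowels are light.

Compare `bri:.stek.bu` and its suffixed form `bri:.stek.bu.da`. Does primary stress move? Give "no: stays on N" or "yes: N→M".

Base `bri:.stek.bu` (3 syllables):
  Weights: 1 bri: H, 2 stek L, 3 bu L.
  The penult (syllable 2, stek) is light, so stress falls on the antepenult (syllable 1, bri:).
  → primary stress on syllable 1.
Suffixed `bri:.stek.bu.da` (4 syllables):
  Weights: 2 stek L, 3 bu L, 4 da L.
  The penult (syllable 3, bu) is light, so stress falls on the antepenult (syllable 2, stek).
  → primary stress on syllable 2.

yes: 1→2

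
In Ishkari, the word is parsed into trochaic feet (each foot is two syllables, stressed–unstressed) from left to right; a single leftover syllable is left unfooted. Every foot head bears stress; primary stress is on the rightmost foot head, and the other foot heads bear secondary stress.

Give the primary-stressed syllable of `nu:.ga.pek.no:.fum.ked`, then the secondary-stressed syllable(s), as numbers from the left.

Parse left to right into trochaic (ˈσσ) feet: (ˈnu:.ga) (ˈpek.no:) (ˈfum.ked).
Foot heads (stressed positions): 1, 3, 5.
End Rule Rightmost: primary stress on the rightmost head = syllable 5.
Secondary stress on 1, 3: ˌnu:.ga.ˌpek.no:.ˈfum.ked.

primary 5, secondary 1, 3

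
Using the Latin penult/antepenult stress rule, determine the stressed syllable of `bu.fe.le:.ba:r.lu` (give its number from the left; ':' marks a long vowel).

4

Classical Latin: stress the penult if heavy (long vowel or closed), else the antepenult.
Weights: 3 le: H, 4 ba:r H, 5 lu L.
The penult (syllable 4, ba:r) is heavy, so it takes stress.
Stress on syllable 4: bu.fe.le:.ˈba:r.lu.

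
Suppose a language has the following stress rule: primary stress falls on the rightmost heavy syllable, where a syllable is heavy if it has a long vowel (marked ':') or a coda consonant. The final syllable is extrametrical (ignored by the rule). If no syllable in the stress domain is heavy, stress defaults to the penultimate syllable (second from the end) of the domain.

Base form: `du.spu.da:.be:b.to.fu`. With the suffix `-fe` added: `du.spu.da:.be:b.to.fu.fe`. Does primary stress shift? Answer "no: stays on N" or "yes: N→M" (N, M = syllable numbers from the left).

Base `du.spu.da:.be:b.to.fu` (6 syllables):
  The final syllable (6, fu) is extrametrical; the stress domain is syllables 1–5.
  Weights: 1 du L, 2 spu L, 3 da: H, 4 be:b H, 5 to L.
  Heavy syllables in the domain: 3, 4. The rightmost is syllable 4 (be:b).
  → primary stress on syllable 4.
Suffixed `du.spu.da:.be:b.to.fu.fe` (7 syllables):
  The final syllable (7, fe) is extrametrical; the stress domain is syllables 1–6.
  Weights: 1 du L, 2 spu L, 3 da: H, 4 be:b H, 5 to L, 6 fu L.
  Heavy syllables in the domain: 3, 4. The rightmost is syllable 4 (be:b).
  → primary stress on syllable 4.

no: stays on 4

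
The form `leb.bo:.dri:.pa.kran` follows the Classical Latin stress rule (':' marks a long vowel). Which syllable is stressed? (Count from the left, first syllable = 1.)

3

Classical Latin: stress the penult if heavy (long vowel or closed), else the antepenult.
Weights: 3 dri: H, 4 pa L, 5 kran H.
The penult (syllable 4, pa) is light, so stress falls on the antepenult (syllable 3, dri:).
Stress on syllable 3: leb.bo:.ˈdri:.pa.kran.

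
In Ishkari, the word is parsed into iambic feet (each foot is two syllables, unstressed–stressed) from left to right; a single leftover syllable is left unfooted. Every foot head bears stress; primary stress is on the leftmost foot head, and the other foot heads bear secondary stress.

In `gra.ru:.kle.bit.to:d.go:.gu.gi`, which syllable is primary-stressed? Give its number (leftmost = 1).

2

Parse left to right into iambic (σˈσ) feet: (gra.ˈru:) (kle.ˈbit) (to:d.ˈgo:) (gu.ˈgi).
Foot heads (stressed positions): 2, 4, 6, 8.
End Rule Leftmost: primary stress on the leftmost head = syllable 2.
Primary stress: syllable 2 → gra.ˈru:.kle.bit.to:d.go:.gu.gi.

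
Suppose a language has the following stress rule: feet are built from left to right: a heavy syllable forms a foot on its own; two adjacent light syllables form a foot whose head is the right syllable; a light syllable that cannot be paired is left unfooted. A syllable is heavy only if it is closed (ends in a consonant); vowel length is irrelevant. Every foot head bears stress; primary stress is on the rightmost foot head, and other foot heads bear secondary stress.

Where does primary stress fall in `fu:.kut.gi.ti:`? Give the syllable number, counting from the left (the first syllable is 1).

Weights: 1 fu: L, 2 kut H, 3 gi L, 4 ti: L.
Parse left to right (heavy = foot alone; LL = one foot; stranded L unfooted): fu: (ˈkut) (gi.ˈti:).
Foot heads: 2, 4.
Primary stress on the rightmost head = syllable 4.
Primary stress: syllable 4 → fu:.kut.gi.ˈti:.

4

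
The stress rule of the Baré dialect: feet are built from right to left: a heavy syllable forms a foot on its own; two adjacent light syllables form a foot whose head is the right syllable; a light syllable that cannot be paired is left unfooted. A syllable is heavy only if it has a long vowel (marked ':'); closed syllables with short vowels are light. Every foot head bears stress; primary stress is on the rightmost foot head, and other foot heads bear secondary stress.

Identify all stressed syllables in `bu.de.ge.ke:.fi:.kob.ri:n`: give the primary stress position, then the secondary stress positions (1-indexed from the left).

primary 7, secondary 3, 4, 5

Weights: 1 bu L, 2 de L, 3 ge L, 4 ke: H, 5 fi: H, 6 kob L, 7 ri:n H.
Parse right to left (heavy = foot alone; LL = one foot; stranded L unfooted): bu (de.ˈge) (ˈke:) (ˈfi:) kob (ˈri:n).
Foot heads: 3, 4, 5, 7.
Primary stress on the rightmost head = syllable 7.
Secondary stress on 3, 4, 5: bu.de.ˌge.ˌke:.ˌfi:.kob.ˈri:n.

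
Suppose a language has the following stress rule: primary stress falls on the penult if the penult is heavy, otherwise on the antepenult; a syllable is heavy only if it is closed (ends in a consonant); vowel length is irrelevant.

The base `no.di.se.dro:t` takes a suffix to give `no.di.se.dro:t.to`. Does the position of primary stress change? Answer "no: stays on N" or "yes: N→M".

Base `no.di.se.dro:t` (4 syllables):
  Weights: 2 di L, 3 se L, 4 dro:t H.
  The penult (syllable 3, se) is light, so stress falls on the antepenult (syllable 2, di).
  → primary stress on syllable 2.
Suffixed `no.di.se.dro:t.to` (5 syllables):
  Weights: 3 se L, 4 dro:t H, 5 to L.
  The penult (syllable 4, dro:t) is heavy, so it takes stress.
  → primary stress on syllable 4.

yes: 2→4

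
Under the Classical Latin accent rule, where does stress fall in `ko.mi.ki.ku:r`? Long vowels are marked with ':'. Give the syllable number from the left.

Classical Latin: stress the penult if heavy (long vowel or closed), else the antepenult.
Weights: 2 mi L, 3 ki L, 4 ku:r H.
The penult (syllable 3, ki) is light, so stress falls on the antepenult (syllable 2, mi).
Stress on syllable 2: ko.ˈmi.ki.ku:r.

2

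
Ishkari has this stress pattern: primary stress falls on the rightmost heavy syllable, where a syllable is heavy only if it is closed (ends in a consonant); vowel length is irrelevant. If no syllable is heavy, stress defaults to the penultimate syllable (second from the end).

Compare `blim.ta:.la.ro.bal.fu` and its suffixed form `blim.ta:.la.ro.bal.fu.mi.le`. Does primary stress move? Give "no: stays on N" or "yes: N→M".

no: stays on 5

Base `blim.ta:.la.ro.bal.fu` (6 syllables):
  Weights: 1 blim H, 2 ta: L, 3 la L, 4 ro L, 5 bal H, 6 fu L.
  Heavy syllables in the domain: 1, 5. The rightmost is syllable 5 (bal).
  → primary stress on syllable 5.
Suffixed `blim.ta:.la.ro.bal.fu.mi.le` (8 syllables):
  Weights: 1 blim H, 2 ta: L, 3 la L, 4 ro L, 5 bal H, 6 fu L, 7 mi L, 8 le L.
  Heavy syllables in the domain: 1, 5. The rightmost is syllable 5 (bal).
  → primary stress on syllable 5.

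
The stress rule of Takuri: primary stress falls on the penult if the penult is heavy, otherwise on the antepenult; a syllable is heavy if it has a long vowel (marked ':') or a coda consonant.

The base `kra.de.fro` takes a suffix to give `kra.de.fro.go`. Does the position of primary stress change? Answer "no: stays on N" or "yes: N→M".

Base `kra.de.fro` (3 syllables):
  Weights: 1 kra L, 2 de L, 3 fro L.
  The penult (syllable 2, de) is light, so stress falls on the antepenult (syllable 1, kra).
  → primary stress on syllable 1.
Suffixed `kra.de.fro.go` (4 syllables):
  Weights: 2 de L, 3 fro L, 4 go L.
  The penult (syllable 3, fro) is light, so stress falls on the antepenult (syllable 2, de).
  → primary stress on syllable 2.

yes: 1→2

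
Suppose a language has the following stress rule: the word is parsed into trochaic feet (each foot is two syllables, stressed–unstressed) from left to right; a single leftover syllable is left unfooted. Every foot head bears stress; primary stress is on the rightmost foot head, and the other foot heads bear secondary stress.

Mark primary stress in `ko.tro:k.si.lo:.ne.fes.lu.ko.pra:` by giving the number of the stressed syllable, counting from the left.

Parse left to right into trochaic (ˈσσ) feet: (ˈko.tro:k) (ˈsi.lo:) (ˈne.fes) (ˈlu.ko) pra:. Syllable 9 is left unfooted.
Foot heads (stressed positions): 1, 3, 5, 7.
End Rule Rightmost: primary stress on the rightmost head = syllable 7.
Primary stress: syllable 7 → ko.tro:k.si.lo:.ne.fes.ˈlu.ko.pra:.

7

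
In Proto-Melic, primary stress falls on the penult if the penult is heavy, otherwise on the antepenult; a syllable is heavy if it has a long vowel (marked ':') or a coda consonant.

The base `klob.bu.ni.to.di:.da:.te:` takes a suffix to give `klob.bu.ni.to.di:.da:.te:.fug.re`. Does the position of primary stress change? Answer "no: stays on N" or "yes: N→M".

Base `klob.bu.ni.to.di:.da:.te:` (7 syllables):
  Weights: 5 di: H, 6 da: H, 7 te: H.
  The penult (syllable 6, da:) is heavy, so it takes stress.
  → primary stress on syllable 6.
Suffixed `klob.bu.ni.to.di:.da:.te:.fug.re` (9 syllables):
  Weights: 7 te: H, 8 fug H, 9 re L.
  The penult (syllable 8, fug) is heavy, so it takes stress.
  → primary stress on syllable 8.

yes: 6→8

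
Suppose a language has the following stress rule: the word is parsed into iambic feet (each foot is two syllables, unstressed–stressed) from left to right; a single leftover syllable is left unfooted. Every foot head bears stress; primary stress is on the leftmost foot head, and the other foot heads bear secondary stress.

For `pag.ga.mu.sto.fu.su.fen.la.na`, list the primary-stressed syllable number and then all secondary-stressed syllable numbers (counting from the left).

primary 2, secondary 4, 6, 8

Parse left to right into iambic (σˈσ) feet: (pag.ˈga) (mu.ˈsto) (fu.ˈsu) (fen.ˈla) na. Syllable 9 is left unfooted.
Foot heads (stressed positions): 2, 4, 6, 8.
End Rule Leftmost: primary stress on the leftmost head = syllable 2.
Secondary stress on 4, 6, 8: pag.ˈga.mu.ˌsto.fu.ˌsu.fen.ˌla.na.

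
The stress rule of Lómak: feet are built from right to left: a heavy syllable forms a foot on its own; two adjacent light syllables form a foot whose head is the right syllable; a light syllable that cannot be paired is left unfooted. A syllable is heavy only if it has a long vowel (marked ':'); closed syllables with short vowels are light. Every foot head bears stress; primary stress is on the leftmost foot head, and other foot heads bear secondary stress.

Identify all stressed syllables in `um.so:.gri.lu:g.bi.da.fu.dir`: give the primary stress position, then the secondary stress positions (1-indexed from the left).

Weights: 1 um L, 2 so: H, 3 gri L, 4 lu:g H, 5 bi L, 6 da L, 7 fu L, 8 dir L.
Parse right to left (heavy = foot alone; LL = one foot; stranded L unfooted): um (ˈso:) gri (ˈlu:g) (bi.ˈda) (fu.ˈdir).
Foot heads: 2, 4, 6, 8.
Primary stress on the leftmost head = syllable 2.
Secondary stress on 4, 6, 8: um.ˈso:.gri.ˌlu:g.bi.ˌda.fu.ˌdir.

primary 2, secondary 4, 6, 8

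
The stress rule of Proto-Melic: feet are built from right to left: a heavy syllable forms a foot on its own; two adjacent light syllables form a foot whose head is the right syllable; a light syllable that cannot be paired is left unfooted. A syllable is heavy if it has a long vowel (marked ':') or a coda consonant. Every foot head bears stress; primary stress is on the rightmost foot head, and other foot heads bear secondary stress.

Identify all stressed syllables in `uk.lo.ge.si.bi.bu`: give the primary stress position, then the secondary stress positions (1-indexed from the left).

Weights: 1 uk H, 2 lo L, 3 ge L, 4 si L, 5 bi L, 6 bu L.
Parse right to left (heavy = foot alone; LL = one foot; stranded L unfooted): (ˈuk) lo (ge.ˈsi) (bi.ˈbu).
Foot heads: 1, 4, 6.
Primary stress on the rightmost head = syllable 6.
Secondary stress on 1, 4: ˌuk.lo.ge.ˌsi.bi.ˈbu.

primary 6, secondary 1, 4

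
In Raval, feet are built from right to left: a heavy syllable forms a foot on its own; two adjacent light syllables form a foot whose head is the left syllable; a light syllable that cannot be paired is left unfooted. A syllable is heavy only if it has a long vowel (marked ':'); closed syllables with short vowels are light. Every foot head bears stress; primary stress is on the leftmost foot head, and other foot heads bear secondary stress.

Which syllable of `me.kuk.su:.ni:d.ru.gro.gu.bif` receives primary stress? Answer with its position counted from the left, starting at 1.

Weights: 1 me L, 2 kuk L, 3 su: H, 4 ni:d H, 5 ru L, 6 gro L, 7 gu L, 8 bif L.
Parse right to left (heavy = foot alone; LL = one foot; stranded L unfooted): (ˈme.kuk) (ˈsu:) (ˈni:d) (ˈru.gro) (ˈgu.bif).
Foot heads: 1, 3, 4, 5, 7.
Primary stress on the leftmost head = syllable 1.
Primary stress: syllable 1 → ˈme.kuk.su:.ni:d.ru.gro.gu.bif.

1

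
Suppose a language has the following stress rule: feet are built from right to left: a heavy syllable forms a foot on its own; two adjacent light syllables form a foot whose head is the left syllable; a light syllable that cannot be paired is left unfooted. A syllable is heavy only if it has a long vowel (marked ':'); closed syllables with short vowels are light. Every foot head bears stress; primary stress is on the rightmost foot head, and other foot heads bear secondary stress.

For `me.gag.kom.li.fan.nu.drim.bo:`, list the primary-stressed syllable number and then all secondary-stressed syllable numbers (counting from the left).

Weights: 1 me L, 2 gag L, 3 kom L, 4 li L, 5 fan L, 6 nu L, 7 drim L, 8 bo: H.
Parse right to left (heavy = foot alone; LL = one foot; stranded L unfooted): me (ˈgag.kom) (ˈli.fan) (ˈnu.drim) (ˈbo:).
Foot heads: 2, 4, 6, 8.
Primary stress on the rightmost head = syllable 8.
Secondary stress on 2, 4, 6: me.ˌgag.kom.ˌli.fan.ˌnu.drim.ˈbo:.

primary 8, secondary 2, 4, 6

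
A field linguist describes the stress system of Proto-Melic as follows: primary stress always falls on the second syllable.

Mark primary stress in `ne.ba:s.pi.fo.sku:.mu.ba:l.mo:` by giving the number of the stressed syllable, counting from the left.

The word has 8 syllables; the second syllable is syllable 2 (ba:s).
Primary stress: syllable 2 → ne.ˈba:s.pi.fo.sku:.mu.ba:l.mo:.

2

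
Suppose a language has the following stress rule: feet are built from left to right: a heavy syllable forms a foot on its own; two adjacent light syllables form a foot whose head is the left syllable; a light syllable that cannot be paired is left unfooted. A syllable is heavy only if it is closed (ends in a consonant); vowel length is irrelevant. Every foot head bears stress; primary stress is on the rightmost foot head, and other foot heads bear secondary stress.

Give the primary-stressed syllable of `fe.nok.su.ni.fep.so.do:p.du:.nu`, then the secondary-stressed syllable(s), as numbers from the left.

Weights: 1 fe L, 2 nok H, 3 su L, 4 ni L, 5 fep H, 6 so L, 7 do:p H, 8 du: L, 9 nu L.
Parse left to right (heavy = foot alone; LL = one foot; stranded L unfooted): fe (ˈnok) (ˈsu.ni) (ˈfep) so (ˈdo:p) (ˈdu:.nu).
Foot heads: 2, 3, 5, 7, 8.
Primary stress on the rightmost head = syllable 8.
Secondary stress on 2, 3, 5, 7: fe.ˌnok.ˌsu.ni.ˌfep.so.ˌdo:p.ˈdu:.nu.

primary 8, secondary 2, 3, 5, 7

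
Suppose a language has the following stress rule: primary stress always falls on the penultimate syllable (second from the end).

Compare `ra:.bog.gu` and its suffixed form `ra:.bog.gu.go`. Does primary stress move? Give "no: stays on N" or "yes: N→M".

Base `ra:.bog.gu` (3 syllables):
  The word has 3 syllables; the penultimate syllable (second from the end) is syllable 2 (bog).
  → primary stress on syllable 2.
Suffixed `ra:.bog.gu.go` (4 syllables):
  The word has 4 syllables; the penultimate syllable (second from the end) is syllable 3 (gu).
  → primary stress on syllable 3.

yes: 2→3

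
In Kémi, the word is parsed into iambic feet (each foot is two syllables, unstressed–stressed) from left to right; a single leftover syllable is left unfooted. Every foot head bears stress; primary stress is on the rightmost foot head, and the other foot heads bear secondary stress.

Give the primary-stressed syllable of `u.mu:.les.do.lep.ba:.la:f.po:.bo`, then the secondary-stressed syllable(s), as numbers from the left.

Parse left to right into iambic (σˈσ) feet: (u.ˈmu:) (les.ˈdo) (lep.ˈba:) (la:f.ˈpo:) bo. Syllable 9 is left unfooted.
Foot heads (stressed positions): 2, 4, 6, 8.
End Rule Rightmost: primary stress on the rightmost head = syllable 8.
Secondary stress on 2, 4, 6: u.ˌmu:.les.ˌdo.lep.ˌba:.la:f.ˈpo:.bo.

primary 8, secondary 2, 4, 6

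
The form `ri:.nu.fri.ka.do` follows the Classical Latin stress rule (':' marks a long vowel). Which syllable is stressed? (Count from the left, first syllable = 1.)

3

Classical Latin: stress the penult if heavy (long vowel or closed), else the antepenult.
Weights: 3 fri L, 4 ka L, 5 do L.
The penult (syllable 4, ka) is light, so stress falls on the antepenult (syllable 3, fri).
Stress on syllable 3: ri:.nu.ˈfri.ka.do.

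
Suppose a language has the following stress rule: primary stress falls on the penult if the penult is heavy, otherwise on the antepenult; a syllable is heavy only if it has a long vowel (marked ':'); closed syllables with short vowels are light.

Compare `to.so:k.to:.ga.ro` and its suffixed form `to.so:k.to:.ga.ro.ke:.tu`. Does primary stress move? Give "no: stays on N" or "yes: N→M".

yes: 3→6

Base `to.so:k.to:.ga.ro` (5 syllables):
  Weights: 3 to: H, 4 ga L, 5 ro L.
  The penult (syllable 4, ga) is light, so stress falls on the antepenult (syllable 3, to:).
  → primary stress on syllable 3.
Suffixed `to.so:k.to:.ga.ro.ke:.tu` (7 syllables):
  Weights: 5 ro L, 6 ke: H, 7 tu L.
  The penult (syllable 6, ke:) is heavy, so it takes stress.
  → primary stress on syllable 6.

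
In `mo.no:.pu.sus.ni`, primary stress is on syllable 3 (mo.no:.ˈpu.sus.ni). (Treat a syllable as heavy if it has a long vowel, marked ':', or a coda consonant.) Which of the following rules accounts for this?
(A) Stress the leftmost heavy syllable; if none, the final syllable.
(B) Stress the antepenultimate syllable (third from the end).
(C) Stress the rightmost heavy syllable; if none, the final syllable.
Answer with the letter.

Rule A → syllable 2 (observed: 3).
Rule B → syllable 3 ✓.
Rule C → syllable 4 (observed: 3).

B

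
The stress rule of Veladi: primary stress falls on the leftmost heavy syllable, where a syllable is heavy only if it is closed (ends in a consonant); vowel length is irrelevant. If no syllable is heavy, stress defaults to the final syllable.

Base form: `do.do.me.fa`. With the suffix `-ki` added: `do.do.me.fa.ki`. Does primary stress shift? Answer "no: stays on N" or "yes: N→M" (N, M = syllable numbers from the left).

Base `do.do.me.fa` (4 syllables):
  Weights: 1 do L, 2 do L, 3 me L, 4 fa L.
  No heavy syllable in the domain; default to the final syllable = syllable 4.
  → primary stress on syllable 4.
Suffixed `do.do.me.fa.ki` (5 syllables):
  Weights: 1 do L, 2 do L, 3 me L, 4 fa L, 5 ki L.
  No heavy syllable in the domain; default to the final syllable = syllable 5.
  → primary stress on syllable 5.

yes: 4→5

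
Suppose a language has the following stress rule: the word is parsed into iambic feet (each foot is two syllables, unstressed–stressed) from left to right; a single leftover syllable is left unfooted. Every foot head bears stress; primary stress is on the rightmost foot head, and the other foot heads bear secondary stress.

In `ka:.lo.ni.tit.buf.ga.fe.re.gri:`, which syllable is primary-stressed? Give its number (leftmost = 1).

Parse left to right into iambic (σˈσ) feet: (ka:.ˈlo) (ni.ˈtit) (buf.ˈga) (fe.ˈre) gri:. Syllable 9 is left unfooted.
Foot heads (stressed positions): 2, 4, 6, 8.
End Rule Rightmost: primary stress on the rightmost head = syllable 8.
Primary stress: syllable 8 → ka:.lo.ni.tit.buf.ga.fe.ˈre.gri:.

8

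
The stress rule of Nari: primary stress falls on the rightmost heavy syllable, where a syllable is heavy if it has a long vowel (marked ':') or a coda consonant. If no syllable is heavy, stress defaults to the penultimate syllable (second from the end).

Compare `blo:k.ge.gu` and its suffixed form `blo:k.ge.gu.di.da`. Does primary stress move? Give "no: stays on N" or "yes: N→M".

no: stays on 1

Base `blo:k.ge.gu` (3 syllables):
  Weights: 1 blo:k H, 2 ge L, 3 gu L.
  Heavy syllables in the domain: 1. The rightmost is syllable 1 (blo:k).
  → primary stress on syllable 1.
Suffixed `blo:k.ge.gu.di.da` (5 syllables):
  Weights: 1 blo:k H, 2 ge L, 3 gu L, 4 di L, 5 da L.
  Heavy syllables in the domain: 1. The rightmost is syllable 1 (blo:k).
  → primary stress on syllable 1.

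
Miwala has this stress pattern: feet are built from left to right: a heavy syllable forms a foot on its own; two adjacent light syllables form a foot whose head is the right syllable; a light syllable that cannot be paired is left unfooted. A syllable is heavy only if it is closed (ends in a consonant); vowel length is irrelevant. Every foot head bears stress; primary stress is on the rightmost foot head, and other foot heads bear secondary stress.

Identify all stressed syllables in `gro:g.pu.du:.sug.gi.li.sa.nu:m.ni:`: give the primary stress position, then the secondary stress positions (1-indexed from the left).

primary 8, secondary 1, 3, 4, 6

Weights: 1 gro:g H, 2 pu L, 3 du: L, 4 sug H, 5 gi L, 6 li L, 7 sa L, 8 nu:m H, 9 ni: L.
Parse left to right (heavy = foot alone; LL = one foot; stranded L unfooted): (ˈgro:g) (pu.ˈdu:) (ˈsug) (gi.ˈli) sa (ˈnu:m) ni:.
Foot heads: 1, 3, 4, 6, 8.
Primary stress on the rightmost head = syllable 8.
Secondary stress on 1, 3, 4, 6: ˌgro:g.pu.ˌdu:.ˌsug.gi.ˌli.sa.ˈnu:m.ni:.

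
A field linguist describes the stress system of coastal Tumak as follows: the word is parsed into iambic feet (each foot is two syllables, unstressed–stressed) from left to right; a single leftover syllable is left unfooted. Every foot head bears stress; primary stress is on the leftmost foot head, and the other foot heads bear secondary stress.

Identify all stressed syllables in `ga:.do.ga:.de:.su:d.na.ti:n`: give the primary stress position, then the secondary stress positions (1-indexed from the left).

Parse left to right into iambic (σˈσ) feet: (ga:.ˈdo) (ga:.ˈde:) (su:d.ˈna) ti:n. Syllable 7 is left unfooted.
Foot heads (stressed positions): 2, 4, 6.
End Rule Leftmost: primary stress on the leftmost head = syllable 2.
Secondary stress on 4, 6: ga:.ˈdo.ga:.ˌde:.su:d.ˌna.ti:n.

primary 2, secondary 4, 6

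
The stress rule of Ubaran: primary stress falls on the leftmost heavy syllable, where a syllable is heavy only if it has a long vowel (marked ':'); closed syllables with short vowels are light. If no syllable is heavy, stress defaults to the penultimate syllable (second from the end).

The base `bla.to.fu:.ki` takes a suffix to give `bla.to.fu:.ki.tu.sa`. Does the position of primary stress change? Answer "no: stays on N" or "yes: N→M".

no: stays on 3

Base `bla.to.fu:.ki` (4 syllables):
  Weights: 1 bla L, 2 to L, 3 fu: H, 4 ki L.
  Heavy syllables in the domain: 3. The leftmost is syllable 3 (fu:).
  → primary stress on syllable 3.
Suffixed `bla.to.fu:.ki.tu.sa` (6 syllables):
  Weights: 1 bla L, 2 to L, 3 fu: H, 4 ki L, 5 tu L, 6 sa L.
  Heavy syllables in the domain: 3. The leftmost is syllable 3 (fu:).
  → primary stress on syllable 3.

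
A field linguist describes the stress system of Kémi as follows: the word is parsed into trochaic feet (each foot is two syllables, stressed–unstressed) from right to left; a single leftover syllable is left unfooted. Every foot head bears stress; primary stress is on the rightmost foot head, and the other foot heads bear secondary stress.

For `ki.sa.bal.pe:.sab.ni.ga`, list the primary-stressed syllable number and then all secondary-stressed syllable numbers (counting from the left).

primary 6, secondary 2, 4

Parse right to left into trochaic (ˈσσ) feet: ki (ˈsa.bal) (ˈpe:.sab) (ˈni.ga). Syllable 1 is left unfooted.
Foot heads (stressed positions): 2, 4, 6.
End Rule Rightmost: primary stress on the rightmost head = syllable 6.
Secondary stress on 2, 4: ki.ˌsa.bal.ˌpe:.sab.ˈni.ga.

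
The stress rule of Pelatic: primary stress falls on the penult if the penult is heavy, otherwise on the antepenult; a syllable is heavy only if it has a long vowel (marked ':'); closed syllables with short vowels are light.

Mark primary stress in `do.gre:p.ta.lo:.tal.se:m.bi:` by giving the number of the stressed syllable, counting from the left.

Weights: 5 tal L, 6 se:m H, 7 bi: H.
The penult (syllable 6, se:m) is heavy, so it takes stress.
Primary stress: syllable 6 → do.gre:p.ta.lo:.tal.ˈse:m.bi:.

6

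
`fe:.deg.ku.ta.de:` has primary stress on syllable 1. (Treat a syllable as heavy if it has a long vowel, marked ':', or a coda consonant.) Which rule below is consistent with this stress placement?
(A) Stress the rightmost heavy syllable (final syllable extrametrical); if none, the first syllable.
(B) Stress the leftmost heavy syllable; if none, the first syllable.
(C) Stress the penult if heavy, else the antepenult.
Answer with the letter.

Rule A → syllable 2 (observed: 1).
Rule B → syllable 1 ✓.
Rule C → syllable 3 (observed: 1).

B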